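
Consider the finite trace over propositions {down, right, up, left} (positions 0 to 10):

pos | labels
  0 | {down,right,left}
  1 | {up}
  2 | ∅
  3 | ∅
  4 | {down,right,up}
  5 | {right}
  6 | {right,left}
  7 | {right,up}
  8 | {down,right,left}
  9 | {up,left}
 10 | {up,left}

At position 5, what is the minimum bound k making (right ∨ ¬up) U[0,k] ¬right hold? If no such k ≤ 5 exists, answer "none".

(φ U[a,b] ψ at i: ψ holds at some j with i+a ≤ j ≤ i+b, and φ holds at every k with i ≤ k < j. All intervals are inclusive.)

4

Need earliest j ≥ 5 with ¬right, and (right ∨ ¬up) at every k in [5,j-1].
  j=5: rhs fails.
  j=6: rhs fails.
  j=7: rhs fails.
  j=8: rhs fails.
  j=9: rhs holds; lhs holds on [5,8]. k = 4.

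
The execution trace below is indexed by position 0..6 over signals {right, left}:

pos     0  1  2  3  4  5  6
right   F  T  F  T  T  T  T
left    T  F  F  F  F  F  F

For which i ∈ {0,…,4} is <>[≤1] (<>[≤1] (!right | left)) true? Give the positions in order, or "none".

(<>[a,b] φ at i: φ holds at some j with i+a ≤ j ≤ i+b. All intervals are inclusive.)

0, 1, 2

Evaluate at each i in [0,4]:
  i=0: ✓ (witness j=0)
  i=1: ✓ (witness j=1)
  i=2: ✓ (witness j=2)
  i=3: ✗ (none in [3,4])
  i=4: ✗ (none in [4,5])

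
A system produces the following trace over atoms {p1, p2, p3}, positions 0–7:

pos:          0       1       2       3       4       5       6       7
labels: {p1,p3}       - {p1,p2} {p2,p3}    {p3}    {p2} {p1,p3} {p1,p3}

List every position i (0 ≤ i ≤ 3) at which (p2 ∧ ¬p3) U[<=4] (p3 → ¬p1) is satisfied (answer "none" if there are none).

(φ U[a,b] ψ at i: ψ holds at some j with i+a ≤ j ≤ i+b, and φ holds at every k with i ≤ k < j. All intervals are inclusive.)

1, 2, 3

Evaluate at each i in [0,3]:
  i=0: ✗ (lhs fails at k=0 before rhs at j=1)
  i=1: ✓ (rhs at j=1)
  i=2: ✓ (rhs at j=2)
  i=3: ✓ (rhs at j=3)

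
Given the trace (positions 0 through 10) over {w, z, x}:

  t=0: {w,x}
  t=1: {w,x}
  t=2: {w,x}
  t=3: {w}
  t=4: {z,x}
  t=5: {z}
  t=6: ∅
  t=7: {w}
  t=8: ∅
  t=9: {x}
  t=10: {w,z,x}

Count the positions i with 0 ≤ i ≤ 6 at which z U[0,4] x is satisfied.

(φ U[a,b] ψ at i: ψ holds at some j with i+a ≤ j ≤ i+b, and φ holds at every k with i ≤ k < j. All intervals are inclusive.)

Evaluate at each i in [0,6]:
  i=0: ✓ (rhs at j=0)
  i=1: ✓ (rhs at j=1)
  i=2: ✓ (rhs at j=2)
  i=3: ✗ (lhs fails at k=3 before rhs at j=4)
  i=4: ✓ (rhs at j=4)
  i=5: ✗ (lhs fails at k=6 before rhs at j=9)
  i=6: ✗ (lhs fails at k=6 before rhs at j=9)
Positions where it holds: {0, 1, 2, 4} → 4.

4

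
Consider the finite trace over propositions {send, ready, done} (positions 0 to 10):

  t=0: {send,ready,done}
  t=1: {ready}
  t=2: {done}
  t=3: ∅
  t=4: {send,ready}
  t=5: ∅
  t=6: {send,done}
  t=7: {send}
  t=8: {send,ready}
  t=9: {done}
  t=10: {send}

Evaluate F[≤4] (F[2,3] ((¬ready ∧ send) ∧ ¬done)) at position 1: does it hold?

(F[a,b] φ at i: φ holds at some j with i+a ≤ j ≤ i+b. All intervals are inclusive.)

Check F[2,3] ((¬ready ∧ send) ∧ ¬done) at each j in [1,5]:
  j=1: fails (none in [3,4])
  j=2: fails (none in [4,5])
  j=3: fails (none in [5,6])
  j=4: holds (witness at 7)
  j=5: holds (witness at 7)
Found at j=4 → formula holds.

Holds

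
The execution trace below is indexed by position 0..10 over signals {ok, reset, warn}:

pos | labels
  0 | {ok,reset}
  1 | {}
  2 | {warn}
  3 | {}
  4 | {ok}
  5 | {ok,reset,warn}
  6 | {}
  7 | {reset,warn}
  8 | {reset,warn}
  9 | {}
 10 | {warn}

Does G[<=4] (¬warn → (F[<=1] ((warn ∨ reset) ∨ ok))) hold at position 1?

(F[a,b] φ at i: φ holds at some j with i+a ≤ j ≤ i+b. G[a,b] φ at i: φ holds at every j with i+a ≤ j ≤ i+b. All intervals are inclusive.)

Holds

Check (¬warn → (F[<=1] ((warn ∨ reset) ∨ ok))) at every j in [1,5]:
  j=1: antecedent true; consequent holds (witness at 2) → ✓
  j=2: antecedent false → ✓
  j=3: antecedent true; consequent holds (witness at 4) → ✓
  j=4: antecedent true; consequent holds (witness at 4) → ✓
  j=5: antecedent false → ✓
All positions satisfy it → formula holds.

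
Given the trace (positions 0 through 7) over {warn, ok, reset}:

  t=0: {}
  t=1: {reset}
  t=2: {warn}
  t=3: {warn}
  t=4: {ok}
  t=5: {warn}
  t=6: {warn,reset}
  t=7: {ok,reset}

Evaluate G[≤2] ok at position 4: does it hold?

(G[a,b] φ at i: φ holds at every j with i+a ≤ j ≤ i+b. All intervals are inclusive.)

Check ok at every j in [4,6]:
  j=4: true
  j=5: false
  j=6: false
Fails at j=5 → formula fails.

False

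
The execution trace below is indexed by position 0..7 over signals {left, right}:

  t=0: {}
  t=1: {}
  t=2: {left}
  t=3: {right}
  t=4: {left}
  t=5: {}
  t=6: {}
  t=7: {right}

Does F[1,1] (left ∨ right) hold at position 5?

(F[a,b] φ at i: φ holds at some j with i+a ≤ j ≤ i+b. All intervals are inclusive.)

Check (left ∨ right) at each j in [6,6]:
  j=6: false
No position in the window satisfies it → formula fails.

Does not hold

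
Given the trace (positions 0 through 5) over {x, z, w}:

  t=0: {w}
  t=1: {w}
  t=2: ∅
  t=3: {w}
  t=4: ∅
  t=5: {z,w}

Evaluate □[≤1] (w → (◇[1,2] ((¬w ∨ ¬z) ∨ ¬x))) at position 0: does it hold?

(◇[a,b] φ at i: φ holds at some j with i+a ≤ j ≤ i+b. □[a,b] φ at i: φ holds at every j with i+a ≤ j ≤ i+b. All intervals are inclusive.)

True

Check (w → (◇[1,2] ((¬w ∨ ¬z) ∨ ¬x))) at every j in [0,1]:
  j=0: antecedent true; consequent holds (witness at 1) → ✓
  j=1: antecedent true; consequent holds (witness at 2) → ✓
All positions satisfy it → formula holds.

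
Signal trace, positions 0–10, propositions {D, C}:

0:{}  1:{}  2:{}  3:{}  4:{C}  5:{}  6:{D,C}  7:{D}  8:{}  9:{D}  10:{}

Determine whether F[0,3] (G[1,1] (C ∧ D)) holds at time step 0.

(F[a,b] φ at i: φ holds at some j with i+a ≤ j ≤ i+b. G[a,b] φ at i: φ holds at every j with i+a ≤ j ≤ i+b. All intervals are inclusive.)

Check G[1,1] (C ∧ D) at each j in [0,3]:
  j=0: fails at 1
  j=1: fails at 2
  j=2: fails at 3
  j=3: fails at 4
No position in the window satisfies it → formula fails.

Does not hold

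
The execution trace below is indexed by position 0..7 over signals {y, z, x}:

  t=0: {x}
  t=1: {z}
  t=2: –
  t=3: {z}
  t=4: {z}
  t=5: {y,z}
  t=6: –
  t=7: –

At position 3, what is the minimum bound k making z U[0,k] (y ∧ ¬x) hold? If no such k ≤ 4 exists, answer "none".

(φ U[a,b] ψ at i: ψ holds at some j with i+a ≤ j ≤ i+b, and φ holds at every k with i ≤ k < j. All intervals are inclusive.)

2

Need earliest j ≥ 3 with (y ∧ ¬x), and z at every k in [3,j-1].
  j=3: rhs fails.
  j=4: rhs fails.
  j=5: rhs holds; lhs holds on [3,4]. k = 2.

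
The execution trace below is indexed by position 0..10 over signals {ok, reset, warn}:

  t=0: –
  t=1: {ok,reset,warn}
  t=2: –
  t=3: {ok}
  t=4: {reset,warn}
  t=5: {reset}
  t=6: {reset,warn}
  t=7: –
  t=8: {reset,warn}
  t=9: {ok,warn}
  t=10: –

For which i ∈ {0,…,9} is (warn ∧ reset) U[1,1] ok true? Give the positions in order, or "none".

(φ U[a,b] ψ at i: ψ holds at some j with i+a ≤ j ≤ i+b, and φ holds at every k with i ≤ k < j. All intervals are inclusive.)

Evaluate at each i in [0,9]:
  i=0: ✗ (lhs fails at k=0 before rhs at j=1)
  i=1: ✗ (no rhs in [2,2])
  i=2: ✗ (lhs fails at k=2 before rhs at j=3)
  i=3: ✗ (no rhs in [4,4])
  i=4: ✗ (no rhs in [5,5])
  i=5: ✗ (no rhs in [6,6])
  i=6: ✗ (no rhs in [7,7])
  i=7: ✗ (no rhs in [8,8])
  i=8: ✓ (rhs at j=9; lhs holds on [8,8])
  i=9: ✗ (no rhs in [10,10])

8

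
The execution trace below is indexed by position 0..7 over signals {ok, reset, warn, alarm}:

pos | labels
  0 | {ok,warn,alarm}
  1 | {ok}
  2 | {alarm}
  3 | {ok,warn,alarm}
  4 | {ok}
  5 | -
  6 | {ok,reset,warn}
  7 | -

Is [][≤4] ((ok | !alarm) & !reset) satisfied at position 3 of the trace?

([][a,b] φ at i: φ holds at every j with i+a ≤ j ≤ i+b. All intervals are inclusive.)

Check ((ok | !alarm) & !reset) at every j in [3,7]:
  j=3: true
  j=4: true
  j=5: true
  j=6: false
  j=7: true
Fails at j=6 → formula fails.

No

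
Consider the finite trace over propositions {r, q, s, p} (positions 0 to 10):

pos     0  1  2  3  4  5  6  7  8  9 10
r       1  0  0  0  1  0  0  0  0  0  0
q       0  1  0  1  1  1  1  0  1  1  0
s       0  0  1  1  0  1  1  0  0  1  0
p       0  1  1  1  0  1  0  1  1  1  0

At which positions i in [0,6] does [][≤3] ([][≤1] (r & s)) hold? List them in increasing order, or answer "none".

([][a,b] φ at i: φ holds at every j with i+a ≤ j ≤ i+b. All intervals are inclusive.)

none

Evaluate at each i in [0,6]:
  i=0: ✗ (fails at j=0)
  i=1: ✗ (fails at j=1)
  i=2: ✗ (fails at j=2)
  i=3: ✗ (fails at j=3)
  i=4: ✗ (fails at j=4)
  i=5: ✗ (fails at j=5)
  i=6: ✗ (fails at j=6)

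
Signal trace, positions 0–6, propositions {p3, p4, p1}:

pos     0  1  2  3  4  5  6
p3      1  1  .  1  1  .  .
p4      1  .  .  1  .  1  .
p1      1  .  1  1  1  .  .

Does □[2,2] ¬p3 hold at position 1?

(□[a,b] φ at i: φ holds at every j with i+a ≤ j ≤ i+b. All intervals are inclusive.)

No

Check ¬p3 at every j in [3,3]:
  j=3: false
Fails at j=3 → formula fails.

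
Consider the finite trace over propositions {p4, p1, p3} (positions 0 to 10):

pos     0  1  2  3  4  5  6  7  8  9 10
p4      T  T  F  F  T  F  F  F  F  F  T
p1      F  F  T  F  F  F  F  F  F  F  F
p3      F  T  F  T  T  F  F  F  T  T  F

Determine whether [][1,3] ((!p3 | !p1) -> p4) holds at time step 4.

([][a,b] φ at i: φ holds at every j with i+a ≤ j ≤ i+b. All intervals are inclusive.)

Check ((!p3 | !p1) -> p4) at every j in [5,7]:
  j=5: antecedent true; consequent false → ✗
  j=6: antecedent true; consequent false → ✗
  j=7: antecedent true; consequent false → ✗
Fails at j=5 → formula fails.

False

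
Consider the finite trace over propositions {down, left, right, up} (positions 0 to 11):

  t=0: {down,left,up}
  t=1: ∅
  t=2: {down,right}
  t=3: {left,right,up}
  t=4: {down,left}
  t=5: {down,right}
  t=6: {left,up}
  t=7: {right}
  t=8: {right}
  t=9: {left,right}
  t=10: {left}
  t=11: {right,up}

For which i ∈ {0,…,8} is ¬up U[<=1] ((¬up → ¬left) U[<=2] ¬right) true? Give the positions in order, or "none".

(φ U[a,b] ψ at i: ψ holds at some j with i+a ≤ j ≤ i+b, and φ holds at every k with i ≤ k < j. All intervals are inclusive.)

Evaluate at each i in [0,8]:
  i=0: ✓ (rhs at j=0)
  i=1: ✓ (rhs at j=1)
  i=2: ✓ (rhs at j=2)
  i=3: ✓ (rhs at j=3)
  i=4: ✓ (rhs at j=4)
  i=5: ✓ (rhs at j=5)
  i=6: ✓ (rhs at j=6)
  i=7: ✗ (no rhs in [7,8])
  i=8: ✗ (no rhs in [8,9])

0, 1, 2, 3, 4, 5, 6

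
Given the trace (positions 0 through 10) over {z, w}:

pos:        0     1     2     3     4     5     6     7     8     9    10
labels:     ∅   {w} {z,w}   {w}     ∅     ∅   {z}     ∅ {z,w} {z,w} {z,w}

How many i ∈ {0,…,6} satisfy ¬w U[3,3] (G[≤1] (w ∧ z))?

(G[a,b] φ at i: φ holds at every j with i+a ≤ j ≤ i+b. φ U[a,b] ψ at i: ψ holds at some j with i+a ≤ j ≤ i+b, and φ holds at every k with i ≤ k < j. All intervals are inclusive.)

Evaluate at each i in [0,6]:
  i=0: ✗ (no rhs in [3,3])
  i=1: ✗ (no rhs in [4,4])
  i=2: ✗ (no rhs in [5,5])
  i=3: ✗ (no rhs in [6,6])
  i=4: ✗ (no rhs in [7,7])
  i=5: ✓ (rhs at j=8; lhs holds on [5,7])
  i=6: ✗ (lhs fails at k=8 before rhs at j=9)
Positions where it holds: {5} → 1.

1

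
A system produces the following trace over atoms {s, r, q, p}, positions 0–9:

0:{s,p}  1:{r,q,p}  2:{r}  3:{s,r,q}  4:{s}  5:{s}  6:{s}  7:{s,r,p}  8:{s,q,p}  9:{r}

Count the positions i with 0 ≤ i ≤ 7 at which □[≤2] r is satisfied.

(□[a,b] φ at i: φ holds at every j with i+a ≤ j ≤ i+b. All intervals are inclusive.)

Evaluate at each i in [0,7]:
  i=0: ✗ (fails at j=0)
  i=1: ✓ (all of [1,3])
  i=2: ✗ (fails at j=4)
  i=3: ✗ (fails at j=4)
  i=4: ✗ (fails at j=4)
  i=5: ✗ (fails at j=5)
  i=6: ✗ (fails at j=6)
  i=7: ✗ (fails at j=8)
Positions where it holds: {1} → 1.

1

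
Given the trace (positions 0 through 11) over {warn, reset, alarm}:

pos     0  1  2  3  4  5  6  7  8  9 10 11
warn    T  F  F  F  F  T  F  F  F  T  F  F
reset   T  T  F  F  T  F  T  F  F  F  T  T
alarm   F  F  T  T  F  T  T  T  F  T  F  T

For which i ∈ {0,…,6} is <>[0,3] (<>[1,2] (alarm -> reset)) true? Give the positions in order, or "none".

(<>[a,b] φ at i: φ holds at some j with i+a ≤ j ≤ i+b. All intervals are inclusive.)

0, 1, 2, 3, 4, 5, 6

Evaluate at each i in [0,6]:
  i=0: ✓ (witness j=0)
  i=1: ✓ (witness j=2)
  i=2: ✓ (witness j=2)
  i=3: ✓ (witness j=3)
  i=4: ✓ (witness j=4)
  i=5: ✓ (witness j=5)
  i=6: ✓ (witness j=6)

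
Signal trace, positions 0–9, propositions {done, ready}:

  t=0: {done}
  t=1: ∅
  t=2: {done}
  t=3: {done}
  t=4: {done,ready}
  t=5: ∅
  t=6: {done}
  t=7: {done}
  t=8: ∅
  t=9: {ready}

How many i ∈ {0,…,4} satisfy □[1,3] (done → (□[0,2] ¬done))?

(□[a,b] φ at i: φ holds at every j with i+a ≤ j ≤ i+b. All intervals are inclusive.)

0

Evaluate at each i in [0,4]:
  i=0: ✗ (fails at j=2)
  i=1: ✗ (fails at j=2)
  i=2: ✗ (fails at j=3)
  i=3: ✗ (fails at j=4)
  i=4: ✗ (fails at j=6)
Positions where it holds: {} → 0.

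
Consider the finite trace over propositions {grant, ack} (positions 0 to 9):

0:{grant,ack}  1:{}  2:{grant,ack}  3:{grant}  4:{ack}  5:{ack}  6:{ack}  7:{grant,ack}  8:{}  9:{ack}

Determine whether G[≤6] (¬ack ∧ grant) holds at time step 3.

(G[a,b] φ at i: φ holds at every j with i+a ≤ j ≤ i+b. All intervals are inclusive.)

Does not hold

Check (¬ack ∧ grant) at every j in [3,9]:
  j=3: true
  j=4: false
  j=5: false
  j=6: false
  j=7: false
  j=8: false
  j=9: false
Fails at j=4 → formula fails.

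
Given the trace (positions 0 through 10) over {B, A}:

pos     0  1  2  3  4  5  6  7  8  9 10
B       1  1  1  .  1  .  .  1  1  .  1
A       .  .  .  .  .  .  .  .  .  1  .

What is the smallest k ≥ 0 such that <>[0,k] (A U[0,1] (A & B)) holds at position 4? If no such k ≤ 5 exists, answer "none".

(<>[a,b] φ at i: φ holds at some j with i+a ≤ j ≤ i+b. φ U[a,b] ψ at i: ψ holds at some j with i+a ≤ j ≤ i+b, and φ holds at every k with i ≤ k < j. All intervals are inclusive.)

Scan j = 4,5,… for (A U[0,1] (A & B)):
  j=4: fails
  j=5: fails
  j=6: fails
  j=7: fails
  j=8: fails
  j=9: fails
No j in [4,9] satisfies it → none.

none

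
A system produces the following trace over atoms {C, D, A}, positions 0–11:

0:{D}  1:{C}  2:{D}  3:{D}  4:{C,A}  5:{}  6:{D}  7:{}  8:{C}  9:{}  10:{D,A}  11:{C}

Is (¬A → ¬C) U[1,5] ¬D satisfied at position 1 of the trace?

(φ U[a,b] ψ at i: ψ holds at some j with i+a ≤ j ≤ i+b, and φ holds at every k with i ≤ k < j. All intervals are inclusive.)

Need some j in [2,6] with ¬D, and (¬A → ¬C) at every k in [1,j-1].
  j=2: ¬D false.
  j=3: ¬D false.
  j=4: ¬D holds, but (¬A → ¬C) fails at k=1 → not this j.
  j=5: ¬D holds, but (¬A → ¬C) fails at k=1 → not this j.
  j=6: ¬D false.
No j in the window works → until fails.

No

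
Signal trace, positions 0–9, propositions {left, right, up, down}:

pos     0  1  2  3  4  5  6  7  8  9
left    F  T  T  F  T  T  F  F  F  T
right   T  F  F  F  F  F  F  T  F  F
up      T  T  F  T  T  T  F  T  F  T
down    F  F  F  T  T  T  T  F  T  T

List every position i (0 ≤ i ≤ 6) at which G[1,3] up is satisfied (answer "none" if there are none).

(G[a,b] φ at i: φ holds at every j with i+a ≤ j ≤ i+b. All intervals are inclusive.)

Evaluate at each i in [0,6]:
  i=0: ✗ (fails at j=2)
  i=1: ✗ (fails at j=2)
  i=2: ✓ (all of [3,5])
  i=3: ✗ (fails at j=6)
  i=4: ✗ (fails at j=6)
  i=5: ✗ (fails at j=6)
  i=6: ✗ (fails at j=8)

2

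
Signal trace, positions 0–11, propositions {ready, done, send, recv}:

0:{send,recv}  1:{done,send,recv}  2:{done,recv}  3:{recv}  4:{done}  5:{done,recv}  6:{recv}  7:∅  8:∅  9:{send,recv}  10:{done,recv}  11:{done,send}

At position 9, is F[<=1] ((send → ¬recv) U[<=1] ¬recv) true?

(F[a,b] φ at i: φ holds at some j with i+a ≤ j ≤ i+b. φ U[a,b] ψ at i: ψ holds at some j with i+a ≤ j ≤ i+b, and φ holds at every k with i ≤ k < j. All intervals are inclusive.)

Check ((send → ¬recv) U[<=1] ¬recv) at each j in [9,10]:
  j=9: fails
  j=10: holds
Found at j=10 → formula holds.

Holds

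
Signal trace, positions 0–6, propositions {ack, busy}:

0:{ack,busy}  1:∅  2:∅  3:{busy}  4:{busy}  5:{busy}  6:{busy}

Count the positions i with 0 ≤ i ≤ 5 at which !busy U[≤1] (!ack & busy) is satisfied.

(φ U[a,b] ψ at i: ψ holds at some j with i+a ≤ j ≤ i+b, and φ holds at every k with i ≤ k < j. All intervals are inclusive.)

Evaluate at each i in [0,5]:
  i=0: ✗ (no rhs in [0,1])
  i=1: ✗ (no rhs in [1,2])
  i=2: ✓ (rhs at j=3; lhs holds on [2,2])
  i=3: ✓ (rhs at j=3)
  i=4: ✓ (rhs at j=4)
  i=5: ✓ (rhs at j=5)
Positions where it holds: {2, 3, 4, 5} → 4.

4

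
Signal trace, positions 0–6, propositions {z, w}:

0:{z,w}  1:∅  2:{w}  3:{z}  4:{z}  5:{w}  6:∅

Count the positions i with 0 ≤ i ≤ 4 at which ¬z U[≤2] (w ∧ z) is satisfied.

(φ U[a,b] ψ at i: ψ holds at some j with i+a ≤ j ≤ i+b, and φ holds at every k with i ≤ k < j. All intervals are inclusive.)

Evaluate at each i in [0,4]:
  i=0: ✓ (rhs at j=0)
  i=1: ✗ (no rhs in [1,3])
  i=2: ✗ (no rhs in [2,4])
  i=3: ✗ (no rhs in [3,5])
  i=4: ✗ (no rhs in [4,6])
Positions where it holds: {0} → 1.

1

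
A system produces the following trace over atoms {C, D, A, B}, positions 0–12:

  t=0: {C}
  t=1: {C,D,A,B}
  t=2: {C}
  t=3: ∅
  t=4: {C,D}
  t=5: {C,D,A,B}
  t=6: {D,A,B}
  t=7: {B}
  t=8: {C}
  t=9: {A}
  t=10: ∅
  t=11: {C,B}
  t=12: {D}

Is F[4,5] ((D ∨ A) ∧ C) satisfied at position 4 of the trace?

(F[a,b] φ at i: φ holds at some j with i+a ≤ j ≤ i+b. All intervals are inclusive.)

False

Check ((D ∨ A) ∧ C) at each j in [8,9]:
  j=8: false
  j=9: false
No position in the window satisfies it → formula fails.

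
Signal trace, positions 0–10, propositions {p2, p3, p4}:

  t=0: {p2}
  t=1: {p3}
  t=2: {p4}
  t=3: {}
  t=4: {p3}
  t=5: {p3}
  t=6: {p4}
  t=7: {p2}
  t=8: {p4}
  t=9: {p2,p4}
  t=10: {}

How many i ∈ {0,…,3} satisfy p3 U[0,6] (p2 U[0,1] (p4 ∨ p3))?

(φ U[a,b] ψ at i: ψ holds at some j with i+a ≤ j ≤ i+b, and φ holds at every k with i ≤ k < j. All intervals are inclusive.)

3

Evaluate at each i in [0,3]:
  i=0: ✓ (rhs at j=0)
  i=1: ✓ (rhs at j=1)
  i=2: ✓ (rhs at j=2)
  i=3: ✗ (lhs fails at k=3 before rhs at j=4)
Positions where it holds: {0, 1, 2} → 3.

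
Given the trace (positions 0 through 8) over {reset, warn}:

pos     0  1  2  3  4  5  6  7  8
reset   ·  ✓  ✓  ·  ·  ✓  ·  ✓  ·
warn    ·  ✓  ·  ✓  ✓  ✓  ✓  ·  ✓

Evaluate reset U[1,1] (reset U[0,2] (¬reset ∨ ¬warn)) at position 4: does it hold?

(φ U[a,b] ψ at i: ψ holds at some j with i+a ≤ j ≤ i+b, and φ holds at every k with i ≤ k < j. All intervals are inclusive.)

Does not hold

Need some j in [5,5] with (reset U[0,2] (¬reset ∨ ¬warn)), and reset at every k in [4,j-1].
  j=5: (reset U[0,2] (¬reset ∨ ¬warn)) holds, but reset fails at k=4 → not this j.
No j in the window works → until fails.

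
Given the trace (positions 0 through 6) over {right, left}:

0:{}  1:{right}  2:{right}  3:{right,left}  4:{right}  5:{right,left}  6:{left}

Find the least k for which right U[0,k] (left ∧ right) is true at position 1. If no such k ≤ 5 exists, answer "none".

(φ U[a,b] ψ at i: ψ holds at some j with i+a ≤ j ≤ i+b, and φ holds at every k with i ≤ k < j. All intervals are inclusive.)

2

Need earliest j ≥ 1 with (left ∧ right), and right at every k in [1,j-1].
  j=1: rhs fails.
  j=2: rhs fails.
  j=3: rhs holds; lhs holds on [1,2]. k = 2.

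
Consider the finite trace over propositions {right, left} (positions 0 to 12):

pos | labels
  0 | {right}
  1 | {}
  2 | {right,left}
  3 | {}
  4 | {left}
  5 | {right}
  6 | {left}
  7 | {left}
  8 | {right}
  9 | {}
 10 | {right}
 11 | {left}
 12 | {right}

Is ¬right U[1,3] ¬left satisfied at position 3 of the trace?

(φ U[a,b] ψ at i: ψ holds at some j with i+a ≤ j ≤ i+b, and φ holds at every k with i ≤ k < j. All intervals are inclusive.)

Yes

Need some j in [4,6] with ¬left, and ¬right at every k in [3,j-1].
  j=4: ¬left false.
  j=5: ¬left holds; ¬right holds at every k in [3,4] → satisfied.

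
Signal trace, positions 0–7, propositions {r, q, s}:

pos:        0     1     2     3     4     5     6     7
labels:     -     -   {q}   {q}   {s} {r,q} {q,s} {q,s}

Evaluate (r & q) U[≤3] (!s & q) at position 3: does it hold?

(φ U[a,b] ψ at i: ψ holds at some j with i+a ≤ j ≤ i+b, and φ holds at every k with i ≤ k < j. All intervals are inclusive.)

Need some j in [3,6] with (!s & q), and (r & q) at every k in [3,j-1].
  j=3: (!s & q) holds; no prefix to check → satisfied.

Yes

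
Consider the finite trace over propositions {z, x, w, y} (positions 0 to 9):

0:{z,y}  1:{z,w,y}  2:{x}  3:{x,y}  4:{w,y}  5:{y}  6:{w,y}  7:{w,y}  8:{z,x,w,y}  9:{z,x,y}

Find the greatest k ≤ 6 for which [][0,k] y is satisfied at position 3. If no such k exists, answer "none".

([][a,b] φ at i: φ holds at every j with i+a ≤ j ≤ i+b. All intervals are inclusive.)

y must hold from j=3 onward; find where it first fails.
  j=3: holds
  j=4: holds
  j=5: holds
  j=6: holds
  j=7: holds
  j=8: holds
  j=9: holds
Holds through j=9; largest k = 6.

6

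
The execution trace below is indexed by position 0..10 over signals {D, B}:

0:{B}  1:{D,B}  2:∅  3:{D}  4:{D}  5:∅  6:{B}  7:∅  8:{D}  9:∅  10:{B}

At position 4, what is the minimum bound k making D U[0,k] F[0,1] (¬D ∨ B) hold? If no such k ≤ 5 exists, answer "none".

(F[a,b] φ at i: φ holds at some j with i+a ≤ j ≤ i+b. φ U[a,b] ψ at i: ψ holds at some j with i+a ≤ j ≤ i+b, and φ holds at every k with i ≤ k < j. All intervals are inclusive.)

0

Need earliest j ≥ 4 with F[0,1] (¬D ∨ B), and D at every k in [4,j-1].
  j=4: rhs holds (empty prefix). k = 0.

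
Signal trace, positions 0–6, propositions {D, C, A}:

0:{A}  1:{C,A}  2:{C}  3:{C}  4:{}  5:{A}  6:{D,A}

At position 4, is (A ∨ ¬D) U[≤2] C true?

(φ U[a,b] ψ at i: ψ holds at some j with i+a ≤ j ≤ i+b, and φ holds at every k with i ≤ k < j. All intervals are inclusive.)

Does not hold

Need some j in [4,6] with C, and (A ∨ ¬D) at every k in [4,j-1].
  j=4: C false.
  j=5: C false.
  j=6: C false.
No j in the window works → until fails.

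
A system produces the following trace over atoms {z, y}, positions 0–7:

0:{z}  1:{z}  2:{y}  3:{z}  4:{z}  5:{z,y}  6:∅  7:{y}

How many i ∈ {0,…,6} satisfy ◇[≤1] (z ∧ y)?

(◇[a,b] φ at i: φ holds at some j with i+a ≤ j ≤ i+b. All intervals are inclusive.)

2

Evaluate at each i in [0,6]:
  i=0: ✗ (none in [0,1])
  i=1: ✗ (none in [1,2])
  i=2: ✗ (none in [2,3])
  i=3: ✗ (none in [3,4])
  i=4: ✓ (witness j=5)
  i=5: ✓ (witness j=5)
  i=6: ✗ (none in [6,7])
Positions where it holds: {4, 5} → 2.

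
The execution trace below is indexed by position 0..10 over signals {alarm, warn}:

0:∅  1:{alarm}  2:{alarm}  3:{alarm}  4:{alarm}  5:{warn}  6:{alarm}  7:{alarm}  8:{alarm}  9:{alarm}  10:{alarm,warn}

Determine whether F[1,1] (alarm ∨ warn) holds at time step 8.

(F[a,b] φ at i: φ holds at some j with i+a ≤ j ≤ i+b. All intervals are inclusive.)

Check (alarm ∨ warn) at each j in [9,9]:
  j=9: true
Found at j=9 → formula holds.

Holds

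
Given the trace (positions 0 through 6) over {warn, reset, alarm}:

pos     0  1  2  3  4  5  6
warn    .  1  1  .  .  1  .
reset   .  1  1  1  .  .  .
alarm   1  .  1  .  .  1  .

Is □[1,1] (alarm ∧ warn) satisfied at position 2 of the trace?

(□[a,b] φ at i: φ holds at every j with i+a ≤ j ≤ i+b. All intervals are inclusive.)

Check (alarm ∧ warn) at every j in [3,3]:
  j=3: false
Fails at j=3 → formula fails.

No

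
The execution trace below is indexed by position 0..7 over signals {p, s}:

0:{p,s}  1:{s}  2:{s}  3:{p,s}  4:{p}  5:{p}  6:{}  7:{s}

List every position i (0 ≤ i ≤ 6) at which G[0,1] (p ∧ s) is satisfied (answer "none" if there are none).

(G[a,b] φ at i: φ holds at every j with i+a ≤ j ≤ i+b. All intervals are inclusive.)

none

Evaluate at each i in [0,6]:
  i=0: ✗ (fails at j=1)
  i=1: ✗ (fails at j=1)
  i=2: ✗ (fails at j=2)
  i=3: ✗ (fails at j=4)
  i=4: ✗ (fails at j=4)
  i=5: ✗ (fails at j=5)
  i=6: ✗ (fails at j=6)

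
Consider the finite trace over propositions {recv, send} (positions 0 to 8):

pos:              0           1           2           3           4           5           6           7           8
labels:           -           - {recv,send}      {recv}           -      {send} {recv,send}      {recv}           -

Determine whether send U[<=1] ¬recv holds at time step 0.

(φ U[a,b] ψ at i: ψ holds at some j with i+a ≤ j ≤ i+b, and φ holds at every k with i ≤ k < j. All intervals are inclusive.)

Yes

Need some j in [0,1] with ¬recv, and send at every k in [0,j-1].
  j=0: ¬recv holds; no prefix to check → satisfied.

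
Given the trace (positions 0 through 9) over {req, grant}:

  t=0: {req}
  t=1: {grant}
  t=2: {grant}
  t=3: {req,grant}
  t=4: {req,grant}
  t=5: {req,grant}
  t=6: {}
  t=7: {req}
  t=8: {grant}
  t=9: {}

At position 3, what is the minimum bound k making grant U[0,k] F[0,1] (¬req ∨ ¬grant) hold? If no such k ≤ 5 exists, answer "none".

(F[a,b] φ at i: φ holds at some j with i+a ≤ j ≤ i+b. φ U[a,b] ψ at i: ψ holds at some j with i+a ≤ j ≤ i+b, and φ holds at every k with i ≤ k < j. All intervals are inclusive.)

Need earliest j ≥ 3 with F[0,1] (¬req ∨ ¬grant), and grant at every k in [3,j-1].
  j=3: rhs fails.
  j=4: rhs fails.
  j=5: rhs holds; lhs holds on [3,4]. k = 2.

2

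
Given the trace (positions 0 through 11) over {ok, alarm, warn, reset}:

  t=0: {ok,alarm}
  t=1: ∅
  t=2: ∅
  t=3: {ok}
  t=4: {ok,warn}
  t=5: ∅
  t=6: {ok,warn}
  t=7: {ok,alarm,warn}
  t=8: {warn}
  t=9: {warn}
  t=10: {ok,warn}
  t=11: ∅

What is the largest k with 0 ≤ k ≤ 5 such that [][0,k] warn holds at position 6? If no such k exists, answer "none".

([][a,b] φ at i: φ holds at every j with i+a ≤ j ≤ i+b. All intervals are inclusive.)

4

warn must hold from j=6 onward; find where it first fails.
  j=6: holds
  j=7: holds
  j=8: holds
  j=9: holds
  j=10: holds
  j=11: fails
Holds on [6,10], so largest k = 4.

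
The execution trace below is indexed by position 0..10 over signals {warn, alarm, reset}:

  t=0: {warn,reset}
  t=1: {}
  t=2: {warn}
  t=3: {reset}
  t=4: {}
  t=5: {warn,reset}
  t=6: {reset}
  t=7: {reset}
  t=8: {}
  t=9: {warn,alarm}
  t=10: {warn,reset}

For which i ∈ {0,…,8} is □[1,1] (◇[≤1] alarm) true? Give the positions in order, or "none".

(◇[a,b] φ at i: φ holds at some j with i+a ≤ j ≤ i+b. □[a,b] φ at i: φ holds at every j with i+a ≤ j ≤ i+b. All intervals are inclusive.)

Evaluate at each i in [0,8]:
  i=0: ✗ (fails at j=1)
  i=1: ✗ (fails at j=2)
  i=2: ✗ (fails at j=3)
  i=3: ✗ (fails at j=4)
  i=4: ✗ (fails at j=5)
  i=5: ✗ (fails at j=6)
  i=6: ✗ (fails at j=7)
  i=7: ✓ (all of [8,8])
  i=8: ✓ (all of [9,9])

7, 8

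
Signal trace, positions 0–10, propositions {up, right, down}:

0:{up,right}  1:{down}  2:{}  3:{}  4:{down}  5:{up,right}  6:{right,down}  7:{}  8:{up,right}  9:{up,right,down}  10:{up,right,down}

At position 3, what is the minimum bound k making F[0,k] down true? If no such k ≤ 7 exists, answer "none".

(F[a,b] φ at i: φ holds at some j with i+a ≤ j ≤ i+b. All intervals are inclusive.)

Scan j = 3,4,… for down:
  j=3: fails
  j=4: holds
First hit at j=4, so smallest k = 4-3 = 1.

1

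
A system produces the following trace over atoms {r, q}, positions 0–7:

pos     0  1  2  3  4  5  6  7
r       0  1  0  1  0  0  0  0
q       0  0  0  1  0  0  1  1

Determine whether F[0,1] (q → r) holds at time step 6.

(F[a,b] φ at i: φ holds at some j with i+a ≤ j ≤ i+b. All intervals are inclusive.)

Check (q → r) at each j in [6,7]:
  j=6: false
  j=7: false
No position in the window satisfies it → formula fails.

No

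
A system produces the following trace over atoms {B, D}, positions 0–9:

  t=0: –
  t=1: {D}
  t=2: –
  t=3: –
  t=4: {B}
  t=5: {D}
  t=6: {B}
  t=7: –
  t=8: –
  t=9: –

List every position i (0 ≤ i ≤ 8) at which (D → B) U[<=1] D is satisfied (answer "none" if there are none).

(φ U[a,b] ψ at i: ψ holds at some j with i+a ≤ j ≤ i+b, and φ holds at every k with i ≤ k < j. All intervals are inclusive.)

Evaluate at each i in [0,8]:
  i=0: ✓ (rhs at j=1; lhs holds on [0,0])
  i=1: ✓ (rhs at j=1)
  i=2: ✗ (no rhs in [2,3])
  i=3: ✗ (no rhs in [3,4])
  i=4: ✓ (rhs at j=5; lhs holds on [4,4])
  i=5: ✓ (rhs at j=5)
  i=6: ✗ (no rhs in [6,7])
  i=7: ✗ (no rhs in [7,8])
  i=8: ✗ (no rhs in [8,9])

0, 1, 4, 5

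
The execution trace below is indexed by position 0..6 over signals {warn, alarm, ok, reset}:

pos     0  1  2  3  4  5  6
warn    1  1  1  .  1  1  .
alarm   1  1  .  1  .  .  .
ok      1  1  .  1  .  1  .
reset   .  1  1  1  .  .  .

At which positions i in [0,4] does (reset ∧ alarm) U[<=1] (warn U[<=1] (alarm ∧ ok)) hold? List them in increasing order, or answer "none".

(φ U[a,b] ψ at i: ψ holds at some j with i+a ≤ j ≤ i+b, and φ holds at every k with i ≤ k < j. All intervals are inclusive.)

0, 1, 2, 3

Evaluate at each i in [0,4]:
  i=0: ✓ (rhs at j=0)
  i=1: ✓ (rhs at j=1)
  i=2: ✓ (rhs at j=2)
  i=3: ✓ (rhs at j=3)
  i=4: ✗ (no rhs in [4,5])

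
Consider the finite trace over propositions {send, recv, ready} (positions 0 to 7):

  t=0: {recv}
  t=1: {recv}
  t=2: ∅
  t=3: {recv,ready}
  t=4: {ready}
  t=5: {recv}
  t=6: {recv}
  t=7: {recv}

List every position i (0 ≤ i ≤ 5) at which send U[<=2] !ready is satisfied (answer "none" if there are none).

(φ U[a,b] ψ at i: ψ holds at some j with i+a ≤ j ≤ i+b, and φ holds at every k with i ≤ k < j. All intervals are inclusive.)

0, 1, 2, 5

Evaluate at each i in [0,5]:
  i=0: ✓ (rhs at j=0)
  i=1: ✓ (rhs at j=1)
  i=2: ✓ (rhs at j=2)
  i=3: ✗ (lhs fails at k=3 before rhs at j=5)
  i=4: ✗ (lhs fails at k=4 before rhs at j=5)
  i=5: ✓ (rhs at j=5)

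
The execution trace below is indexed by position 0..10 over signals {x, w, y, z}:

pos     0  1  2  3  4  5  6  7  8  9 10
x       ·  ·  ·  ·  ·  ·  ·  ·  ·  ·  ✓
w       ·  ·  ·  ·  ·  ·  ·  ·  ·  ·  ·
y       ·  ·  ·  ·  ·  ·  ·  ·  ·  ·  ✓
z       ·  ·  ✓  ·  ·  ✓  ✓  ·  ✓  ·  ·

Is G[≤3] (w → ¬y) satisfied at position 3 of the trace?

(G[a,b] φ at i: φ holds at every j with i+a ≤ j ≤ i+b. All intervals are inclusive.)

Check (w → ¬y) at every j in [3,6]:
  j=3: antecedent false → ✓
  j=4: antecedent false → ✓
  j=5: antecedent false → ✓
  j=6: antecedent false → ✓
All positions satisfy it → formula holds.

Yes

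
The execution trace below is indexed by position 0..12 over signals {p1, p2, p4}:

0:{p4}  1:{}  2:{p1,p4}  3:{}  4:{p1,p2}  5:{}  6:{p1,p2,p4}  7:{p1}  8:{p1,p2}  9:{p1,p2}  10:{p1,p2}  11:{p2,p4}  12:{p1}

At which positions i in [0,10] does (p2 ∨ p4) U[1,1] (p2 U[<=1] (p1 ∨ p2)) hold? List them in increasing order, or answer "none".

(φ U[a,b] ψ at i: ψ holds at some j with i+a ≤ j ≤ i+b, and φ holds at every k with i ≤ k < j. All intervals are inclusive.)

Evaluate at each i in [0,10]:
  i=0: ✗ (no rhs in [1,1])
  i=1: ✗ (lhs fails at k=1 before rhs at j=2)
  i=2: ✗ (no rhs in [3,3])
  i=3: ✗ (lhs fails at k=3 before rhs at j=4)
  i=4: ✗ (no rhs in [5,5])
  i=5: ✗ (lhs fails at k=5 before rhs at j=6)
  i=6: ✓ (rhs at j=7; lhs holds on [6,6])
  i=7: ✗ (lhs fails at k=7 before rhs at j=8)
  i=8: ✓ (rhs at j=9; lhs holds on [8,8])
  i=9: ✓ (rhs at j=10; lhs holds on [9,9])
  i=10: ✓ (rhs at j=11; lhs holds on [10,10])

6, 8, 9, 10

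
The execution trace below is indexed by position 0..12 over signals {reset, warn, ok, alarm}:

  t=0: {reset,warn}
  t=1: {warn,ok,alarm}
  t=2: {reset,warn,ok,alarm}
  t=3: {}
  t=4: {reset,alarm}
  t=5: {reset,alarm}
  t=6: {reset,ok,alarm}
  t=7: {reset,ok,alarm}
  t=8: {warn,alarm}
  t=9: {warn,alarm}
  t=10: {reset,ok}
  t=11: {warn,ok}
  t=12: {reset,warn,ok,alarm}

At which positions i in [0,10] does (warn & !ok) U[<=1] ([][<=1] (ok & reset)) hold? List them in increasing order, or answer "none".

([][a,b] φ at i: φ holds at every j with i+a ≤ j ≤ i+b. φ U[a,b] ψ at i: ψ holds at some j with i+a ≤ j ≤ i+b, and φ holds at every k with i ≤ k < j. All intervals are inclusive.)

Evaluate at each i in [0,10]:
  i=0: ✗ (no rhs in [0,1])
  i=1: ✗ (no rhs in [1,2])
  i=2: ✗ (no rhs in [2,3])
  i=3: ✗ (no rhs in [3,4])
  i=4: ✗ (no rhs in [4,5])
  i=5: ✗ (lhs fails at k=5 before rhs at j=6)
  i=6: ✓ (rhs at j=6)
  i=7: ✗ (no rhs in [7,8])
  i=8: ✗ (no rhs in [8,9])
  i=9: ✗ (no rhs in [9,10])
  i=10: ✗ (no rhs in [10,11])

6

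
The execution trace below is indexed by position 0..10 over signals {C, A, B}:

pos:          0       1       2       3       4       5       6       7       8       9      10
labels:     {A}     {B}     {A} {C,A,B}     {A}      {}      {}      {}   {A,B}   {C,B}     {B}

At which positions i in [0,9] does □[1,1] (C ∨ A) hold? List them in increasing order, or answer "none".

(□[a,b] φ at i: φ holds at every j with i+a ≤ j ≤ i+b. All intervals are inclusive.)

Evaluate at each i in [0,9]:
  i=0: ✗ (fails at j=1)
  i=1: ✓ (all of [2,2])
  i=2: ✓ (all of [3,3])
  i=3: ✓ (all of [4,4])
  i=4: ✗ (fails at j=5)
  i=5: ✗ (fails at j=6)
  i=6: ✗ (fails at j=7)
  i=7: ✓ (all of [8,8])
  i=8: ✓ (all of [9,9])
  i=9: ✗ (fails at j=10)

1, 2, 3, 7, 8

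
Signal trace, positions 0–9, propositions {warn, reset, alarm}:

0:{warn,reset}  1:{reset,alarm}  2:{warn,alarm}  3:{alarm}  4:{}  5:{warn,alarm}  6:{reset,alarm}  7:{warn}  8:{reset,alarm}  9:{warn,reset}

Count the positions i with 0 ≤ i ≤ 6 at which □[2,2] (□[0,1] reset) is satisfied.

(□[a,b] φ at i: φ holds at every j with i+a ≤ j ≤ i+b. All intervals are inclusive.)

1

Evaluate at each i in [0,6]:
  i=0: ✗ (fails at j=2)
  i=1: ✗ (fails at j=3)
  i=2: ✗ (fails at j=4)
  i=3: ✗ (fails at j=5)
  i=4: ✗ (fails at j=6)
  i=5: ✗ (fails at j=7)
  i=6: ✓ (all of [8,8])
Positions where it holds: {6} → 1.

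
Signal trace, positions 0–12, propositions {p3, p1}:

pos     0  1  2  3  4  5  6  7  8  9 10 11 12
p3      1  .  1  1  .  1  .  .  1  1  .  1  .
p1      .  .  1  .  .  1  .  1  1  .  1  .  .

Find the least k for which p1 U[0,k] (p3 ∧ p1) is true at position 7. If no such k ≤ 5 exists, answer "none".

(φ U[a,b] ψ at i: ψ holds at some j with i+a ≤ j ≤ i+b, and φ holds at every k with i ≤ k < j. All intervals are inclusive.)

Need earliest j ≥ 7 with (p3 ∧ p1), and p1 at every k in [7,j-1].
  j=7: rhs fails.
  j=8: rhs holds; lhs holds on [7,7]. k = 1.

1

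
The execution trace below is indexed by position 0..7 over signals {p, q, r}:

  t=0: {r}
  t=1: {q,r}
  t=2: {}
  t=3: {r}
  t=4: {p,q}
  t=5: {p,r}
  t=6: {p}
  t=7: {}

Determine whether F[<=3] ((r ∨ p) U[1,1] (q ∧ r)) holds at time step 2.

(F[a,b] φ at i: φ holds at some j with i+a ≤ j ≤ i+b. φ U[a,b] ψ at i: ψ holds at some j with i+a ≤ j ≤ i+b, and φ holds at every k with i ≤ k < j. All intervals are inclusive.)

No

Check ((r ∨ p) U[1,1] (q ∧ r)) at each j in [2,5]:
  j=2: fails
  j=3: fails
  j=4: fails
  j=5: fails
No position in the window satisfies it → formula fails.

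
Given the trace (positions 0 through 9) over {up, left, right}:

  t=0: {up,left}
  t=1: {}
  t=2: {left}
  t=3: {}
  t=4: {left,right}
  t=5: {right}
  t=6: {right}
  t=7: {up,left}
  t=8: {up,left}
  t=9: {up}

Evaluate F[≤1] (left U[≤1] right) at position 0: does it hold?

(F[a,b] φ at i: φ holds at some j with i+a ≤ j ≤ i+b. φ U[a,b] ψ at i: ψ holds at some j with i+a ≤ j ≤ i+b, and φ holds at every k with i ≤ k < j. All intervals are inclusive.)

Check (left U[≤1] right) at each j in [0,1]:
  j=0: fails
  j=1: fails
No position in the window satisfies it → formula fails.

Does not hold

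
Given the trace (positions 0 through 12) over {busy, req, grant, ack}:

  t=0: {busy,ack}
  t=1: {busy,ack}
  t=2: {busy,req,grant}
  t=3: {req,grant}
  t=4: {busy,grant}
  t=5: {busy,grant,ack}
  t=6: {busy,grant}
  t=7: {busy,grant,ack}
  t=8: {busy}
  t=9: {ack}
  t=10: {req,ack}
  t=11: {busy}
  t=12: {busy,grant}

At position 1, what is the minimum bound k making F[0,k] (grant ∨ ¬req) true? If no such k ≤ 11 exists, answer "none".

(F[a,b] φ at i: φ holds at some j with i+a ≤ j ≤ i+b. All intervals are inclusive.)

Scan j = 1,2,… for (grant ∨ ¬req):
  j=1: holds
First hit at j=1, so smallest k = 1-1 = 0.

0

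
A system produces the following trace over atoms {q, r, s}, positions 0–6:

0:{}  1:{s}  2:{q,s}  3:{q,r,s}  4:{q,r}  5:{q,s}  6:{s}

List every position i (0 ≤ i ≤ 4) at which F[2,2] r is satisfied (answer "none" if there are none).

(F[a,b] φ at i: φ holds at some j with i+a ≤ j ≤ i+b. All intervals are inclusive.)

1, 2

Evaluate at each i in [0,4]:
  i=0: ✗ (none in [2,2])
  i=1: ✓ (witness j=3)
  i=2: ✓ (witness j=4)
  i=3: ✗ (none in [5,5])
  i=4: ✗ (none in [6,6])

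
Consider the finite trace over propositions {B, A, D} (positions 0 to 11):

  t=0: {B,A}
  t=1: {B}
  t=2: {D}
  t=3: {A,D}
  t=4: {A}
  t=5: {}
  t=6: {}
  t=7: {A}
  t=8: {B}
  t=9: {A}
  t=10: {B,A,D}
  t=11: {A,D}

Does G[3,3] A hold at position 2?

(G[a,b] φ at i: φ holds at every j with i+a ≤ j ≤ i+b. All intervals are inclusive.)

Check A at every j in [5,5]:
  j=5: false
Fails at j=5 → formula fails.

False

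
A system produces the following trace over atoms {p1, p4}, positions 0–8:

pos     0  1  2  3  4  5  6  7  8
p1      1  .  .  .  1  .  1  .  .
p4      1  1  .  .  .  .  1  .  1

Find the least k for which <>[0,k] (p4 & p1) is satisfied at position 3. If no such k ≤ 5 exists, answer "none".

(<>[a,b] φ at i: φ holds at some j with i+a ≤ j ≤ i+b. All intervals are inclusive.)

Scan j = 3,4,… for (p4 & p1):
  j=3: fails
  j=4: fails
  j=5: fails
  j=6: holds
First hit at j=6, so smallest k = 6-3 = 3.

3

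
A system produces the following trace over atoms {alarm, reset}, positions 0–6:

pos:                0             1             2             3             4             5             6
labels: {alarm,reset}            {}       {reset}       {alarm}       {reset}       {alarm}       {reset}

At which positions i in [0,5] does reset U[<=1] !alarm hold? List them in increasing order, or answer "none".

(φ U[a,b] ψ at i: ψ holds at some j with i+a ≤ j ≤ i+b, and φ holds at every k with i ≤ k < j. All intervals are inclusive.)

0, 1, 2, 4

Evaluate at each i in [0,5]:
  i=0: ✓ (rhs at j=1; lhs holds on [0,0])
  i=1: ✓ (rhs at j=1)
  i=2: ✓ (rhs at j=2)
  i=3: ✗ (lhs fails at k=3 before rhs at j=4)
  i=4: ✓ (rhs at j=4)
  i=5: ✗ (lhs fails at k=5 before rhs at j=6)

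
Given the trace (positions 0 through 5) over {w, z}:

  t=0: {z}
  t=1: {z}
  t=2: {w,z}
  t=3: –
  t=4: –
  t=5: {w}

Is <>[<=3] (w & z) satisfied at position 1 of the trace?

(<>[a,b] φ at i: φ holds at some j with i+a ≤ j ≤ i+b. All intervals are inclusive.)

Check (w & z) at each j in [1,4]:
  j=1: false
  j=2: true
  j=3: false
  j=4: false
Found at j=2 → formula holds.

Yes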